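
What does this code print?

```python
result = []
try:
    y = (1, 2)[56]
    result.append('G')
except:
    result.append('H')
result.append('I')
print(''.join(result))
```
HI

Exception raised in try, caught by bare except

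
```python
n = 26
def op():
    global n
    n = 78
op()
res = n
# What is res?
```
78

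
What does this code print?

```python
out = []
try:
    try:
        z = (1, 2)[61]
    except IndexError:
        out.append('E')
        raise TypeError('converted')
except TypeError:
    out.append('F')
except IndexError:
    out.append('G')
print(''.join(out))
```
EF

New TypeError raised, caught by outer TypeError handler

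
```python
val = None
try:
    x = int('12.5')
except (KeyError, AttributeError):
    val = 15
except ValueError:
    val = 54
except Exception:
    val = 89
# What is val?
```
54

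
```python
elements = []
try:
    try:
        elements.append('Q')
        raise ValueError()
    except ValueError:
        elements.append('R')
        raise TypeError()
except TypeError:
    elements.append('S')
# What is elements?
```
['Q', 'R', 'S']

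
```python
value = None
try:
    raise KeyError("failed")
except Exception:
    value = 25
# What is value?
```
25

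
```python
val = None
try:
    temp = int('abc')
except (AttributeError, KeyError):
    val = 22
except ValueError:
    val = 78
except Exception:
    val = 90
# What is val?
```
78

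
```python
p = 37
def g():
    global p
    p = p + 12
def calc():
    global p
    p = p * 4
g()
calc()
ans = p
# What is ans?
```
196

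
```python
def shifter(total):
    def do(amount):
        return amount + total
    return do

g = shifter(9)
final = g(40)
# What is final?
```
49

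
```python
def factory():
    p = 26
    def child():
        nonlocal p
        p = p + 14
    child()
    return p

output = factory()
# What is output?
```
40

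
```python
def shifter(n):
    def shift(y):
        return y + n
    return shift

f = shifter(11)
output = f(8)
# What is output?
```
19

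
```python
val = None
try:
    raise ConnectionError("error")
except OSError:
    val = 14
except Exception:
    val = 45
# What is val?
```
14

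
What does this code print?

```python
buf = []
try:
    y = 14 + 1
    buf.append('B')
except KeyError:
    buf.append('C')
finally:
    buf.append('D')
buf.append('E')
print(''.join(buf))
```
BDE

finally runs after normal execution too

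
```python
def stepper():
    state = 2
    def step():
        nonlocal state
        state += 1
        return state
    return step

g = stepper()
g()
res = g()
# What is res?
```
4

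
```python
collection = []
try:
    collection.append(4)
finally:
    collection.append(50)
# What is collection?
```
[4, 50]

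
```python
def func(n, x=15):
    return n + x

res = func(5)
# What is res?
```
20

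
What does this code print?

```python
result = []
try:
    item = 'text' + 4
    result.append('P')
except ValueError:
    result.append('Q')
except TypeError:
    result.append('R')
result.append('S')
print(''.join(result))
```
RS

TypeError is caught by its specific handler, not ValueError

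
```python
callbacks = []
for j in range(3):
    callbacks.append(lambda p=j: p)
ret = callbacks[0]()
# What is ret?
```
0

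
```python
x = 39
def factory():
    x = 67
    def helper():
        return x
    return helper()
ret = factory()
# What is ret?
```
67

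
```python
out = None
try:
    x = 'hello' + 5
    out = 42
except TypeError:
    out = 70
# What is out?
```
70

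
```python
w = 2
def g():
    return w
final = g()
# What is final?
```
2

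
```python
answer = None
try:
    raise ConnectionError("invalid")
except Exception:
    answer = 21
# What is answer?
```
21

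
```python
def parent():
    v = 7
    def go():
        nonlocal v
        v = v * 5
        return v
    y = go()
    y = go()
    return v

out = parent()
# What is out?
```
175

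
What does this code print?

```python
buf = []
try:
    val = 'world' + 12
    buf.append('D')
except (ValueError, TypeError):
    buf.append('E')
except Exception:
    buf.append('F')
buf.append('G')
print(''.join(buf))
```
EG

TypeError matches tuple containing it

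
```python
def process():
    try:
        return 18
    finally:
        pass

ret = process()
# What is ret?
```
18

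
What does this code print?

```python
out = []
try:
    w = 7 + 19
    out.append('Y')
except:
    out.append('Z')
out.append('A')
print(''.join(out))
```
YA

No exception, try block completes normally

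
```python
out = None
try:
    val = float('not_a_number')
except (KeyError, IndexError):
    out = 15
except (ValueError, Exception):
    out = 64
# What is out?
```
64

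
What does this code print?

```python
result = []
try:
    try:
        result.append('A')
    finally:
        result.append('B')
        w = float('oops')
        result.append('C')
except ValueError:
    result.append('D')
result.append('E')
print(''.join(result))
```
ABDE

Exception in inner finally caught by outer except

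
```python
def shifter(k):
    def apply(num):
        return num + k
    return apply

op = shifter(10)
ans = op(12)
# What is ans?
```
22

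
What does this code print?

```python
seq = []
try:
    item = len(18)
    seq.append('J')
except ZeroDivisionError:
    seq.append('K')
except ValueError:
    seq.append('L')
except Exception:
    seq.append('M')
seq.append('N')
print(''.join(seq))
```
MN

TypeError not specifically caught, falls to Exception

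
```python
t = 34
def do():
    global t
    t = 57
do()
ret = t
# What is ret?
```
57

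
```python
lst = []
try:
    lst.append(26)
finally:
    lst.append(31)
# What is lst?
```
[26, 31]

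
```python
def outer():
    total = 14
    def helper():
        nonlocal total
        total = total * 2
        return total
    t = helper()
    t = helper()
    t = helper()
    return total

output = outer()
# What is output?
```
112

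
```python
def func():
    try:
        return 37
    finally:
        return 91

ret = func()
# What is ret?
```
91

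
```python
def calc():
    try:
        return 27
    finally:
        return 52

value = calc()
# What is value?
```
52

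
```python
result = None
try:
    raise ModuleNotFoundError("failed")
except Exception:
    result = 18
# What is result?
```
18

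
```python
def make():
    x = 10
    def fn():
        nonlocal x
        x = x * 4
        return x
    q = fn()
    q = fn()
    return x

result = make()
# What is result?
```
160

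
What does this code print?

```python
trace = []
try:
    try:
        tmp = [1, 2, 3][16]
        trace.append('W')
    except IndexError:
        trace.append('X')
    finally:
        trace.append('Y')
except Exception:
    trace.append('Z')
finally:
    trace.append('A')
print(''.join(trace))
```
XYA

Both finally blocks run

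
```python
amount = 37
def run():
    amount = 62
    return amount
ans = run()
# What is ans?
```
62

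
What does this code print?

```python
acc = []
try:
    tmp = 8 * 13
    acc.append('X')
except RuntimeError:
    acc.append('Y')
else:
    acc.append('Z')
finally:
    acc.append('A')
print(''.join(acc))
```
XZA

else runs before finally when no exception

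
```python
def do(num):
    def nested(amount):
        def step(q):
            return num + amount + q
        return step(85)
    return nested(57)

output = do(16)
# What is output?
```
158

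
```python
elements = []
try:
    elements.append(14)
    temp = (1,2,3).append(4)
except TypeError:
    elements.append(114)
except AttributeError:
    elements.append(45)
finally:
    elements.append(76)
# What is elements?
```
[14, 45, 76]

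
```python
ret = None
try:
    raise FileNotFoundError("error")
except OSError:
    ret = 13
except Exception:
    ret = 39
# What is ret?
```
13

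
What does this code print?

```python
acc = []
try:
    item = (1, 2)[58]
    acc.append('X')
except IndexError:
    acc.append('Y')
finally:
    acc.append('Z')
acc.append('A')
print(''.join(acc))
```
YZA

finally always runs, even after exception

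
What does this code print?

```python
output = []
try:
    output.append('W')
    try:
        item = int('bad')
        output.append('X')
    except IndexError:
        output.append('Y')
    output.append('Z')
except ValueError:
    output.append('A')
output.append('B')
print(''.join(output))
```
WAB

Inner handler doesn't match, propagates to outer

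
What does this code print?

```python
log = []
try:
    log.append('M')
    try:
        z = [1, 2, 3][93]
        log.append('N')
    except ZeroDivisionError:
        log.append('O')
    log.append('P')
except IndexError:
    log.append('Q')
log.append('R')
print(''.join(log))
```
MQR

Inner handler doesn't match, propagates to outer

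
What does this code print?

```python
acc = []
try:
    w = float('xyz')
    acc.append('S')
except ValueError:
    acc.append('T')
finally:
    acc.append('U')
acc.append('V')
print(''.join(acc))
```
TUV

finally always runs, even after exception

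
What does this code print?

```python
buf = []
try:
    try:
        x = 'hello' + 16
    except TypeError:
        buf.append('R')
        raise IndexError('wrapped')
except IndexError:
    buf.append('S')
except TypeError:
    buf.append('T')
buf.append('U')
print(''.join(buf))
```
RSU

IndexError raised and caught, original TypeError not re-raised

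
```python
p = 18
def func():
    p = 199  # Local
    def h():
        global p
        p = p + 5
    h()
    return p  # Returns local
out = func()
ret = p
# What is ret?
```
23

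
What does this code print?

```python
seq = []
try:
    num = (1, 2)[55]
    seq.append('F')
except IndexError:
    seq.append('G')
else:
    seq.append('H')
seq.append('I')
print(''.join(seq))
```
GI

else block skipped when exception is caught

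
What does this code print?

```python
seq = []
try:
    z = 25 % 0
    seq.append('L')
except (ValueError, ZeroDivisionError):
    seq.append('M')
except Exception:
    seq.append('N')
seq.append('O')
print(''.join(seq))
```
MO

ZeroDivisionError matches tuple containing it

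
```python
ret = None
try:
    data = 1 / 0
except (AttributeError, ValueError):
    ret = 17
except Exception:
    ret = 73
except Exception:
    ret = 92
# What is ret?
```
73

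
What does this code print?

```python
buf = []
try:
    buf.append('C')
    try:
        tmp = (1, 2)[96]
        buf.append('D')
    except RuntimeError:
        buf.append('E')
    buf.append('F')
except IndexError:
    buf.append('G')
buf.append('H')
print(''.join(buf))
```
CGH

Inner handler doesn't match, propagates to outer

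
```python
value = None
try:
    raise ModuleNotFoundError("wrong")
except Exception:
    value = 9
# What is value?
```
9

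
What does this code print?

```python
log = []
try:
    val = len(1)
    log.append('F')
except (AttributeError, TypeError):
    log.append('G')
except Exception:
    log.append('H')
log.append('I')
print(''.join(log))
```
GI

TypeError matches tuple containing it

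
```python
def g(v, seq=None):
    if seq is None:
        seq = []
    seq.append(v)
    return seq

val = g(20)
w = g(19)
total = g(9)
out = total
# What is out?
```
[9]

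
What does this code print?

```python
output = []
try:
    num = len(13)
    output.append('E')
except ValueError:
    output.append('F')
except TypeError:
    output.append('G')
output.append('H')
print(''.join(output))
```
GH

TypeError is caught by its specific handler, not ValueError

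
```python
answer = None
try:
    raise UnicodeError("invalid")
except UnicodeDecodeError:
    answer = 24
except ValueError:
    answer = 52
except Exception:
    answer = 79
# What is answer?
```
52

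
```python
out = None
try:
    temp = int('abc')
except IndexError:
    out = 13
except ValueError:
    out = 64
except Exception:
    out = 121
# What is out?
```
64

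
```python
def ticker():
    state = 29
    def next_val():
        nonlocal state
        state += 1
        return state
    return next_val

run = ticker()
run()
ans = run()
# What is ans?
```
31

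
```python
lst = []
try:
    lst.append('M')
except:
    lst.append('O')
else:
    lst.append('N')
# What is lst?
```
['M', 'N']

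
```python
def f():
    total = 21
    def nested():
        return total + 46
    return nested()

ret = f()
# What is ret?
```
67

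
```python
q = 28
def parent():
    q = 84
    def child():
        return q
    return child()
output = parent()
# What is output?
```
84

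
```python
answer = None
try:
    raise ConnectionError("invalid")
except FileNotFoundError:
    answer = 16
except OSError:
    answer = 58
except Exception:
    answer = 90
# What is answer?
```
58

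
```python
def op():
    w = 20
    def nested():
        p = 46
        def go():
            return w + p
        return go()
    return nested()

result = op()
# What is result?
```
66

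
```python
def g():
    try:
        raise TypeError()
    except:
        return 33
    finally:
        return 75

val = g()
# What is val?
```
75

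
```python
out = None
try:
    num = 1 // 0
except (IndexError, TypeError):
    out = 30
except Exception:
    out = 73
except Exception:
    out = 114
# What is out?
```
73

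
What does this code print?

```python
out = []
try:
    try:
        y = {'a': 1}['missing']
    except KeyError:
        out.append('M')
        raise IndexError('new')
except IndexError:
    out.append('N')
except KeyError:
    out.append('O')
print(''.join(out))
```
MN

New IndexError raised, caught by outer IndexError handler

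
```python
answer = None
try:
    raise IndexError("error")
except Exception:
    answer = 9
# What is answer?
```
9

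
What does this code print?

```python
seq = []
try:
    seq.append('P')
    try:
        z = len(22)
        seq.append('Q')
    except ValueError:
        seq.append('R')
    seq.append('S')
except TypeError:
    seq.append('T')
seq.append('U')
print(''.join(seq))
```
PTU

Inner handler doesn't match, propagates to outer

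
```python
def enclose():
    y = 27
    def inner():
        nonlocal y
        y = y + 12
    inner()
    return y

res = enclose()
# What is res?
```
39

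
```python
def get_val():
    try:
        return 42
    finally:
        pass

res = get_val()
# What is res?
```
42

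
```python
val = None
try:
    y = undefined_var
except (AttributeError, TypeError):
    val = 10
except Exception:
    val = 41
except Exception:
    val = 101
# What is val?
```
41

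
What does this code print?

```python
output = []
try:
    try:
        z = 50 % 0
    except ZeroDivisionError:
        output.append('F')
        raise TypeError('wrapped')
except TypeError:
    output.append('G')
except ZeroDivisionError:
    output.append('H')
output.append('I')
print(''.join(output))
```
FGI

TypeError raised and caught, original ZeroDivisionError not re-raised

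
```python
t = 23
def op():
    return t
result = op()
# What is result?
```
23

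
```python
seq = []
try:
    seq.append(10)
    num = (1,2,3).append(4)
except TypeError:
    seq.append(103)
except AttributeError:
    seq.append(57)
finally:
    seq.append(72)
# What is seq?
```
[10, 57, 72]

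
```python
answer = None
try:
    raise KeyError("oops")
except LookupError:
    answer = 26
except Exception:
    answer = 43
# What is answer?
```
26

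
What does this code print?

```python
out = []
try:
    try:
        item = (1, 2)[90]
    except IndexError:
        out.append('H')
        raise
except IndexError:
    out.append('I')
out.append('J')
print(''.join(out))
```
HIJ

raise without argument re-raises current exception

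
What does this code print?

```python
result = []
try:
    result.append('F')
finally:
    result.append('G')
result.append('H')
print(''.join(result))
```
FGH

try/finally without except, no exception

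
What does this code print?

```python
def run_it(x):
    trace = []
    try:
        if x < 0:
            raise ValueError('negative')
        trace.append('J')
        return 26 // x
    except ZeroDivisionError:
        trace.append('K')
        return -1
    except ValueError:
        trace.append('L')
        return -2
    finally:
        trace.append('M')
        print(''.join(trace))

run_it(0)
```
JKM

x=0 causes ZeroDivisionError, caught, finally prints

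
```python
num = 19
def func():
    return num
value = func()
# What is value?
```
19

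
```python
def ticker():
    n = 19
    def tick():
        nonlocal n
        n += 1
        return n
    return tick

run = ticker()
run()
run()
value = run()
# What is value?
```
22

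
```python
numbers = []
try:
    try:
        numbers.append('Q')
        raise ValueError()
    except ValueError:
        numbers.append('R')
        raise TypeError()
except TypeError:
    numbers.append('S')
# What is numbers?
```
['Q', 'R', 'S']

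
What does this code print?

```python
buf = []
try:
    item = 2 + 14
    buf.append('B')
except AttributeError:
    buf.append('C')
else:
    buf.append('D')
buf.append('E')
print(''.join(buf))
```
BDE

else block runs when no exception occurs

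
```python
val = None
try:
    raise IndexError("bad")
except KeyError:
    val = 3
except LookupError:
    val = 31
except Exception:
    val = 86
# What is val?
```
31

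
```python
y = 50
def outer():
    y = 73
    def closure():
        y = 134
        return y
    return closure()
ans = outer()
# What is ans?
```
134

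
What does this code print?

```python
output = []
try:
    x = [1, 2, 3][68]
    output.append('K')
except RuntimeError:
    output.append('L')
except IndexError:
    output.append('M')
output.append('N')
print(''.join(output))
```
MN

IndexError is caught by its specific handler, not RuntimeError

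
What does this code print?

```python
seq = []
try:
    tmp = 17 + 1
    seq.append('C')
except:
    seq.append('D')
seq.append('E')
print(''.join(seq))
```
CE

No exception, try block completes normally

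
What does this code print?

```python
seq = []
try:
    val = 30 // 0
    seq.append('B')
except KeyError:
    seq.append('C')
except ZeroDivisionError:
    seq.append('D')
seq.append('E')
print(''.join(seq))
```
DE

ZeroDivisionError is caught by its specific handler, not KeyError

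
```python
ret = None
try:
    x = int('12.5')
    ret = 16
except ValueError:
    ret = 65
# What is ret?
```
65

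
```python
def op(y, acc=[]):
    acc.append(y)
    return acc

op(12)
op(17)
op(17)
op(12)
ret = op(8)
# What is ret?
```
[12, 17, 17, 12, 8]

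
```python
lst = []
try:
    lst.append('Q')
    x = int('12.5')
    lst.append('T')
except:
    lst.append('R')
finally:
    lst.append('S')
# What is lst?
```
['Q', 'R', 'S']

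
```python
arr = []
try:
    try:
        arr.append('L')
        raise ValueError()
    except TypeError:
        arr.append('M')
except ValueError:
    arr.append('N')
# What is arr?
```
['L', 'N']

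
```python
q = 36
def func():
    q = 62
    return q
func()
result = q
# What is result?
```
36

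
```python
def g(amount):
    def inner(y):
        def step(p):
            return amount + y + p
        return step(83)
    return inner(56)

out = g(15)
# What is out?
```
154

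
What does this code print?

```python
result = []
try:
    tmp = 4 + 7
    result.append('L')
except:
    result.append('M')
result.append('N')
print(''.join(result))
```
LN

No exception, try block completes normally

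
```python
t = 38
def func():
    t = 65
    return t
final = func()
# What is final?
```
65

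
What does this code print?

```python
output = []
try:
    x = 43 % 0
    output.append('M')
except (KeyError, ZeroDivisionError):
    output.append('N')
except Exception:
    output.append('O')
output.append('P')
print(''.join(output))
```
NP

ZeroDivisionError matches tuple containing it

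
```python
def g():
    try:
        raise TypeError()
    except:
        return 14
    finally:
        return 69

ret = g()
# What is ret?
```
69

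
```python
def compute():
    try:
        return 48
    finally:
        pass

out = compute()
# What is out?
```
48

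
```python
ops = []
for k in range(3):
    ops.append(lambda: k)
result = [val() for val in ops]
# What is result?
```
[2, 2, 2]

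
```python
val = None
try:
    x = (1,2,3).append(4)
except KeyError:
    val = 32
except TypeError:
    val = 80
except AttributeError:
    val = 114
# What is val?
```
114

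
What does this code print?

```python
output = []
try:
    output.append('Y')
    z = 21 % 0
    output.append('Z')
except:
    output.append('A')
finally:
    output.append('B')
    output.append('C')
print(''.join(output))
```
YABC

Code before exception runs, then except, then all of finally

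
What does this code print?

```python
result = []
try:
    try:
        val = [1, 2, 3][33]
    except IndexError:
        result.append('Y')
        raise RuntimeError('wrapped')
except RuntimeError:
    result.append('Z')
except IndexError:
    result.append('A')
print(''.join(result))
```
YZ

New RuntimeError raised, caught by outer RuntimeError handler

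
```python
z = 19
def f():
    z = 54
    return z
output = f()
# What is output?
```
54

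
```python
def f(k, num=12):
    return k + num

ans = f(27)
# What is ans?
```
39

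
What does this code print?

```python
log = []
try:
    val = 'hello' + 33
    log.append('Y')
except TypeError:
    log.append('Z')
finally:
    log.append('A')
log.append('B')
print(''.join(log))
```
ZAB

finally always runs, even after exception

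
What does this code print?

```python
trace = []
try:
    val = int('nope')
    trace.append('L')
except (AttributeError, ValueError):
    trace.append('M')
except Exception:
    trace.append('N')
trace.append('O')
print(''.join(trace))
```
MO

ValueError matches tuple containing it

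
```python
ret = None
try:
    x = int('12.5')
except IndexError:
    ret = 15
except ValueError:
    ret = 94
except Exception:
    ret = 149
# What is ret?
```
94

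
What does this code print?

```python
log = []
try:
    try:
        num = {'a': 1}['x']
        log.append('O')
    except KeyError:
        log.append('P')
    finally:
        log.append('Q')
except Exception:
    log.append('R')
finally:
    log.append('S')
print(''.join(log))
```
PQS

Both finally blocks run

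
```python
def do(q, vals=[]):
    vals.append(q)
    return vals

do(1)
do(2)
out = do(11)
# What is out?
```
[1, 2, 11]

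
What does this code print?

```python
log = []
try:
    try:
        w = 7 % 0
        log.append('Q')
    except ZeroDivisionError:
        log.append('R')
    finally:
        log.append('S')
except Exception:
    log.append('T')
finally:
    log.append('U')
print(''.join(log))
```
RSU

Both finally blocks run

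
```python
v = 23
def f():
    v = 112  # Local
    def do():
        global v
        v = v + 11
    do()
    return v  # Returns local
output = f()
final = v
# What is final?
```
34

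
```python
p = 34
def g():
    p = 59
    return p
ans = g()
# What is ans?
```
59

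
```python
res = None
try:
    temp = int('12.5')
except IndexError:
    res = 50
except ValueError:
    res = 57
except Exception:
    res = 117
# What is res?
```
57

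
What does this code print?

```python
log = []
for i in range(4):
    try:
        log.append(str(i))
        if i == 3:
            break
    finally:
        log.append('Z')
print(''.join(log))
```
0Z1Z2Z3Z

finally runs even when breaking out of loop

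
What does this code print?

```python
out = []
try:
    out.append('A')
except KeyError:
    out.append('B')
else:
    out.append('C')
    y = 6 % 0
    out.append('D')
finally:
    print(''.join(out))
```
AC

Try succeeds, else appends 'C', ZeroDivisionError in else is uncaught, finally prints before exception propagates ('D' never appended)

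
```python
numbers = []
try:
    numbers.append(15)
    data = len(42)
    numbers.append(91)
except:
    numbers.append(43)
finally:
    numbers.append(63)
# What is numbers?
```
[15, 43, 63]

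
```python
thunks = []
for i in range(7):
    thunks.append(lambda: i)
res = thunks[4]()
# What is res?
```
6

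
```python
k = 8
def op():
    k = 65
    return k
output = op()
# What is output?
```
65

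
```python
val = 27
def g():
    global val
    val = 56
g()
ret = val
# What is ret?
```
56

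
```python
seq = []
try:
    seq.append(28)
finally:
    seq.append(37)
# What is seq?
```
[28, 37]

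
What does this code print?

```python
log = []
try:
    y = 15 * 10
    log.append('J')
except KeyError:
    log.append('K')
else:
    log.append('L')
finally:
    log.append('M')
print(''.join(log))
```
JLM

else runs before finally when no exception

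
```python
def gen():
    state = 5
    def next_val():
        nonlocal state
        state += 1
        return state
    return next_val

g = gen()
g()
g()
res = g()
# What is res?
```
8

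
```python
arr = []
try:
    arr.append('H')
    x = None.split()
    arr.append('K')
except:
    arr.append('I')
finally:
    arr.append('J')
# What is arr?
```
['H', 'I', 'J']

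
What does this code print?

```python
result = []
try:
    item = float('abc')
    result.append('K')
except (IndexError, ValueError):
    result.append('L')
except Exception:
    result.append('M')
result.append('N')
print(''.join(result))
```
LN

ValueError matches tuple containing it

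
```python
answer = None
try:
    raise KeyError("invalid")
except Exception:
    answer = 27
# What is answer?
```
27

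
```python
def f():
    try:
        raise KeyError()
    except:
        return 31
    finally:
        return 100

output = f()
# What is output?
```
100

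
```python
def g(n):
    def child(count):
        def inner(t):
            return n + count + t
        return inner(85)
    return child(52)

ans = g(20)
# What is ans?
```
157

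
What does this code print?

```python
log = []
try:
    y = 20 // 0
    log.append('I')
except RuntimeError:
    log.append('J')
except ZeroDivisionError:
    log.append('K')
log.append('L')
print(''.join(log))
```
KL

ZeroDivisionError is caught by its specific handler, not RuntimeError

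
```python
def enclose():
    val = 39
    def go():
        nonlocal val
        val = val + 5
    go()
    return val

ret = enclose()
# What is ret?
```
44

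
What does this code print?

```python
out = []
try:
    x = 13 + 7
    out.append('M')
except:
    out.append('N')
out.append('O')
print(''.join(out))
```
MO

No exception, try block completes normally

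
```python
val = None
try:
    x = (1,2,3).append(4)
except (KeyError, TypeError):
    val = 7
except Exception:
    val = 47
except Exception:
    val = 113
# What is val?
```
47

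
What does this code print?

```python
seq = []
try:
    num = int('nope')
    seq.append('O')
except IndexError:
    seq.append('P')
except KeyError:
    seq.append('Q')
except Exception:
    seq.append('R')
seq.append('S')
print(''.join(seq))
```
RS

ValueError not specifically caught, falls to Exception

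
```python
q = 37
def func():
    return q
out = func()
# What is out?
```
37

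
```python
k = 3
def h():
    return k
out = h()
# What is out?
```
3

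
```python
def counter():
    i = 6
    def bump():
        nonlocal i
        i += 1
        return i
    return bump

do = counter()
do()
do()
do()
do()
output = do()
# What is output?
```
11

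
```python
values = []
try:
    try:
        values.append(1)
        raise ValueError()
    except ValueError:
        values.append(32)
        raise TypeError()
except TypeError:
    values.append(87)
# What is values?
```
[1, 32, 87]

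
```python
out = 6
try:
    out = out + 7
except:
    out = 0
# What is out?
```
13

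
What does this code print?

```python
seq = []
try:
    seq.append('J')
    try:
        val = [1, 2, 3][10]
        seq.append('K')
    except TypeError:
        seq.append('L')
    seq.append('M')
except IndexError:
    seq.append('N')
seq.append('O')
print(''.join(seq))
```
JNO

Inner handler doesn't match, propagates to outer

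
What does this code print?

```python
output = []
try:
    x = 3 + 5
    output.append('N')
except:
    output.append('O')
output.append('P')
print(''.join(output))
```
NP

No exception, try block completes normally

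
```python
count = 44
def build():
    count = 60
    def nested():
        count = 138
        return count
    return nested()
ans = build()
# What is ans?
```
138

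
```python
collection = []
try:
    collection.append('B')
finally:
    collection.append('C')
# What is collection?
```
['B', 'C']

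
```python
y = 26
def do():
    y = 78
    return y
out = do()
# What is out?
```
78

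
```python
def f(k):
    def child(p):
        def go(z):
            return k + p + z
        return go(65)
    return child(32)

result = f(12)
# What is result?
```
109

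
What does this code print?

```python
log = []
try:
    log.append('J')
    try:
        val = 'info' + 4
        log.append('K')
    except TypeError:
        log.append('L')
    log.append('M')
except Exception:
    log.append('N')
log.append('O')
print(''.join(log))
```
JLMO

Inner exception caught by inner handler, outer continues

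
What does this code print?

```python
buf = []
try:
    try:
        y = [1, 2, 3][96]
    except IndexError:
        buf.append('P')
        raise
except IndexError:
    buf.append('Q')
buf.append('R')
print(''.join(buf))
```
PQR

raise without argument re-raises current exception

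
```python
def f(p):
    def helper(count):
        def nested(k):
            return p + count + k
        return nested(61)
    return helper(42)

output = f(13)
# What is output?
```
116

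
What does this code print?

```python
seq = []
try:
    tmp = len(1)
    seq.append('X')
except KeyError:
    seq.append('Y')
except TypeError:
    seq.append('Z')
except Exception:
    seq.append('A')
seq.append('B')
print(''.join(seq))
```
ZB

TypeError matches before generic Exception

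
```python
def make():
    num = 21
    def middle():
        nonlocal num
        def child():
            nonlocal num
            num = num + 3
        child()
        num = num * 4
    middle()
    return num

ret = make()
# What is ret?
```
96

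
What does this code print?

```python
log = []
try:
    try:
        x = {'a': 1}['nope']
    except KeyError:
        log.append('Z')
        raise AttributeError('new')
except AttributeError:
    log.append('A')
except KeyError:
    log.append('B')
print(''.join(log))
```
ZA

New AttributeError raised, caught by outer AttributeError handler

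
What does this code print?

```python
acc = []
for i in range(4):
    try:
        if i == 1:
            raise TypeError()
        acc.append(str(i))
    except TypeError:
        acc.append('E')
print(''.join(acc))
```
0E23

Exception on i=1 caught, loop continues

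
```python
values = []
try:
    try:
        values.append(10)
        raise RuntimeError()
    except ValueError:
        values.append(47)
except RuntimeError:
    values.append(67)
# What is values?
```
[10, 67]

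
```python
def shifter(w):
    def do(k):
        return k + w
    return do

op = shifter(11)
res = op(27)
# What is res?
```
38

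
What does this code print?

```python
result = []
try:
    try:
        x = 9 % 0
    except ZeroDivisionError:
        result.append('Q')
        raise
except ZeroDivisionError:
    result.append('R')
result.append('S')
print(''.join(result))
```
QRS

raise without argument re-raises current exception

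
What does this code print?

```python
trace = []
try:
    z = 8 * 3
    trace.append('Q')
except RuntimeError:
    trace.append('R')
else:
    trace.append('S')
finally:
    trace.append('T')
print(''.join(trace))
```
QST

else runs before finally when no exception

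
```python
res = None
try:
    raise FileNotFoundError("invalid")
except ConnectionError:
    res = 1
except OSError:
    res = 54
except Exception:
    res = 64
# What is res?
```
54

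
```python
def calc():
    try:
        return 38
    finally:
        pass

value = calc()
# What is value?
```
38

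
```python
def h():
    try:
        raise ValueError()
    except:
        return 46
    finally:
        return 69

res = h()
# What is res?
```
69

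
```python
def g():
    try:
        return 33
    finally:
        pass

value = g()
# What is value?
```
33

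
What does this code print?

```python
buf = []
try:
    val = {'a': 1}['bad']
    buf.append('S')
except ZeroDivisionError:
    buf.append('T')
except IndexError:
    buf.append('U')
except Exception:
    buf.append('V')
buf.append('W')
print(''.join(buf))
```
VW

KeyError not specifically caught, falls to Exception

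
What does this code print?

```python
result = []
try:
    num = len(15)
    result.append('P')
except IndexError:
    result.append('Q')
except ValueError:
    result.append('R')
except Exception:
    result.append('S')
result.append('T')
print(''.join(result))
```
ST

TypeError not specifically caught, falls to Exception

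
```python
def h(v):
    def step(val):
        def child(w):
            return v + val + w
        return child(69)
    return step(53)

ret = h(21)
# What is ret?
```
143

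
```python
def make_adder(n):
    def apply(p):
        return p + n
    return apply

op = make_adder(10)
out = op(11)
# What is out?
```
21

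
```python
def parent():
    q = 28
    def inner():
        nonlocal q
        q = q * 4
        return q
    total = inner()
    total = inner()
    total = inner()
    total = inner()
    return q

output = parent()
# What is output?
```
7168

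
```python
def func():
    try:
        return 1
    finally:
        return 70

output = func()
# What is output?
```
70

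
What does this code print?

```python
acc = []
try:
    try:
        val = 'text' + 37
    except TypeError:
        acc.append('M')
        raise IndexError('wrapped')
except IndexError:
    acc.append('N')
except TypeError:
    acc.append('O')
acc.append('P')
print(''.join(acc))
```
MNP

IndexError raised and caught, original TypeError not re-raised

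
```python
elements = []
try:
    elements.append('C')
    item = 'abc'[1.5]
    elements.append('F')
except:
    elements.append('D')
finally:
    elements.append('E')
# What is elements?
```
['C', 'D', 'E']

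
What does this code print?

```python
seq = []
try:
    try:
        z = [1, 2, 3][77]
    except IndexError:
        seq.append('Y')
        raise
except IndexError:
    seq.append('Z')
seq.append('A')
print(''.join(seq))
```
YZA

raise without argument re-raises current exception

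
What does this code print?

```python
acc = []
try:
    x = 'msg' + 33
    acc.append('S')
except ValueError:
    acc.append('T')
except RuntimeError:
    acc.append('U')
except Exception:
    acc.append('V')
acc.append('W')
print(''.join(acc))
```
VW

TypeError not specifically caught, falls to Exception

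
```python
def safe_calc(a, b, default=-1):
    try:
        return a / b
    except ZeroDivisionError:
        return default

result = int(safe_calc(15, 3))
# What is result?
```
5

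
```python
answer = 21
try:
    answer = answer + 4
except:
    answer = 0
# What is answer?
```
25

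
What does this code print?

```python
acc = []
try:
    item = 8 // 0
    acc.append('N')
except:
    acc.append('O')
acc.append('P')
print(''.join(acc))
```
OP

Exception raised in try, caught by bare except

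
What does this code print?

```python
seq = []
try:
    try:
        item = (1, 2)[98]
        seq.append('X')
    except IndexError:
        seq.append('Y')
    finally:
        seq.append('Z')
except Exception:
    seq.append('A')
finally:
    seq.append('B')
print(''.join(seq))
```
YZB

Both finally blocks run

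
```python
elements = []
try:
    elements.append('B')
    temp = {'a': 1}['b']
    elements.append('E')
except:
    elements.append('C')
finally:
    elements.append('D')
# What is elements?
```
['B', 'C', 'D']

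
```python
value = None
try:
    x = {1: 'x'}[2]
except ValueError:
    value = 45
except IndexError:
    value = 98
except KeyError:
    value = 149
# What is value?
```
149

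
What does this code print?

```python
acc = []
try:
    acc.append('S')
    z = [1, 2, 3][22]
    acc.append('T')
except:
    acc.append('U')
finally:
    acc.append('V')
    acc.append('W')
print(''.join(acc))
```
SUVW

Code before exception runs, then except, then all of finally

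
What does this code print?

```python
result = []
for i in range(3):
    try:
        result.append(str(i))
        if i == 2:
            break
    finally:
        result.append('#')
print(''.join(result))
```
0#1#2#

finally runs even when breaking out of loop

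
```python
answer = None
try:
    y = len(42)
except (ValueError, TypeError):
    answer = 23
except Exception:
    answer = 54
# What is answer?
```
23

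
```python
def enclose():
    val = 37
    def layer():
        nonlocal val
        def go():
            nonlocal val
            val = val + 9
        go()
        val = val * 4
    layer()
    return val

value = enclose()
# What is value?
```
184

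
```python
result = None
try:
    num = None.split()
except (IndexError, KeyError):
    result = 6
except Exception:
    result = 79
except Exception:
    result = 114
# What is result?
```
79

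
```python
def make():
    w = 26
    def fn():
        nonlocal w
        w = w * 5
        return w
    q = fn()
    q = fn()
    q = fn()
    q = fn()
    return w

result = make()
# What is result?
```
16250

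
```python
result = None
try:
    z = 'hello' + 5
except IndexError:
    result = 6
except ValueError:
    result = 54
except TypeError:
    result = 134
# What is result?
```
134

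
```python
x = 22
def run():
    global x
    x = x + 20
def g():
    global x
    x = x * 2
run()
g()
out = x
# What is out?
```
84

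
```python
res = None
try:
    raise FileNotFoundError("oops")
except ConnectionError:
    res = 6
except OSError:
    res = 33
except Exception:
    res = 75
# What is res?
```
33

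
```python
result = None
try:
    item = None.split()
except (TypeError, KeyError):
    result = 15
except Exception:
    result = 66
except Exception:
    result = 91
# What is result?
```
66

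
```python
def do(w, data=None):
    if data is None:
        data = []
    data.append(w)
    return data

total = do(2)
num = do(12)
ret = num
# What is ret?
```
[12]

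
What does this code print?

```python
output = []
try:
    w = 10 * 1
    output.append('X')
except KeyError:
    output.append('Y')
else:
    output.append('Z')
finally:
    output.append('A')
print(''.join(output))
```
XZA

else runs before finally when no exception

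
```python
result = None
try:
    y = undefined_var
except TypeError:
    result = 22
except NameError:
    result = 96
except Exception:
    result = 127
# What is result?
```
96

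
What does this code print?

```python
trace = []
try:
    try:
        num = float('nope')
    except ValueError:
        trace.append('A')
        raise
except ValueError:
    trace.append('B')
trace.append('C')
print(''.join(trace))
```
ABC

raise without argument re-raises current exception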